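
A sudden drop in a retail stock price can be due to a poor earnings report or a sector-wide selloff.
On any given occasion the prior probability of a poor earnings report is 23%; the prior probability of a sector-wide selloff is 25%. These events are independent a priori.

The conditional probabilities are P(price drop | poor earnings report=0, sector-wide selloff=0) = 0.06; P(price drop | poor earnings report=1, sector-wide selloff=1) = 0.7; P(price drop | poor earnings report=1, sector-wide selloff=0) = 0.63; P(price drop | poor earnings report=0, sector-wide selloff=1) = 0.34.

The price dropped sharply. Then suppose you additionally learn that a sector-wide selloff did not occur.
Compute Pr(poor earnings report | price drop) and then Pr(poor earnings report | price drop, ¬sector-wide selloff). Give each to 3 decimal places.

Pr(poor earnings report | price drop) ≈ 0.598; Pr(poor earnings report | price drop, ¬sector-wide selloff) ≈ 0.758

Enumerate the 4 (poor earnings report, sector-wide selloff) configurations and weight by the priors:
  P(price drop) = 0.06×0.77×0.75 + 0.34×0.77×0.25 + 0.63×0.23×0.75 + 0.7×0.23×0.25
        = 0.034650 + 0.065450 + 0.108675 + 0.040250 = 0.249025
The terms with poor earnings report present sum to 0.148925, so
  P(poor earnings report | price drop) = 0.148925 / 0.249025 ≈ 0.598

Now condition on the additional information:
By total probability over both values of poor earnings report:
  P(price drop | ¬sector-wide selloff) = 0.06*0.77 + 0.63*0.23
        = 0.046200 + 0.144900 = 0.191100
Configurations with poor earnings report contribute 0.144900, so
  P(poor earnings report | price drop, ¬sector-wide selloff) = 0.144900 / 0.191100 ≈ 0.758
With sector-wide selloff excluded, poor earnings report must carry more of the explanatory weight for the price drop.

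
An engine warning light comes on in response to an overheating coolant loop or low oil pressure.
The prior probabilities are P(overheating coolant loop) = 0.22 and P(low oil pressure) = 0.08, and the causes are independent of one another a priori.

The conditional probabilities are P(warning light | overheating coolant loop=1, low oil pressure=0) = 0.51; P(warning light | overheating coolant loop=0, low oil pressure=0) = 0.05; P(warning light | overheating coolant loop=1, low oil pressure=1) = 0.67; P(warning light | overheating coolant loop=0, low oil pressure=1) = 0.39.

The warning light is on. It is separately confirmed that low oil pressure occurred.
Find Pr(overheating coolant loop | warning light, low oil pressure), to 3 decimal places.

Pr(overheating coolant loop | warning light, low oil pressure) ≈ 0.326

Weight on overheating coolant loop=true, given the evidence: 0.67·0.22 = 0.147400
Denominator P(warning light | low oil pressure): 0.39·0.78 + 0.67·0.22 = 0.451600
Posterior = 0.147400 / 0.451600 ≈ 0.326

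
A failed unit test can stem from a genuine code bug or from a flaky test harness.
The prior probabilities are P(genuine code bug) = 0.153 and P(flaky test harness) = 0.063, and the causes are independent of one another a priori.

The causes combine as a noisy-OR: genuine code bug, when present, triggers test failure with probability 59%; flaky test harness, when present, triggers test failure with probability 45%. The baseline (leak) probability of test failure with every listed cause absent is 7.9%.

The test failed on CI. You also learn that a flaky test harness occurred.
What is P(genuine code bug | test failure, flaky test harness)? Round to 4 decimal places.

Under noisy-OR, P(test failure | causes) = 1 − (1−0.079)·∏(1−qᵢ) over the active causes.
By total probability over both values of genuine code bug:
  P(test failure | flaky test harness) = 0.49345·0.847 + 0.792314·0.153
        = 0.417952 + 0.121224 = 0.539176
Configurations with genuine code bug contribute 0.121224, so
  P(genuine code bug | test failure, flaky test harness) = 0.121224 / 0.539176 ≈ 0.2248

P(genuine code bug | test failure, flaky test harness) ≈ 0.2248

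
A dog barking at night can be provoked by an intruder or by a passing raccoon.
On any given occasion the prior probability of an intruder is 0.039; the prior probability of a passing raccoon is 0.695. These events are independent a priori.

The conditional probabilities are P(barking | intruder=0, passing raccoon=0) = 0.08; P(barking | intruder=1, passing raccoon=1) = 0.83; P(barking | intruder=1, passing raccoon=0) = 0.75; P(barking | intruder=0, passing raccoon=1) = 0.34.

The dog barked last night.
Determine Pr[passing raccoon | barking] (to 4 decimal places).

Pr[passing raccoon | barking] ≈ 0.8852

Sum P(barking|·) weighted by the priors over the 4 (intruder, passing raccoon) configurations:
  P(barking) = 0.08·0.961·0.305 + 0.34·0.961·0.695 + 0.75·0.039·0.305 + 0.83·0.039·0.695
        = 0.023448 + 0.227084 + 0.008921 + 0.022497 = 0.281950
Keeping only the passing raccoon-present terms gives 0.249581, so
  P(passing raccoon | barking) = 0.249581 / 0.281950 ≈ 0.8852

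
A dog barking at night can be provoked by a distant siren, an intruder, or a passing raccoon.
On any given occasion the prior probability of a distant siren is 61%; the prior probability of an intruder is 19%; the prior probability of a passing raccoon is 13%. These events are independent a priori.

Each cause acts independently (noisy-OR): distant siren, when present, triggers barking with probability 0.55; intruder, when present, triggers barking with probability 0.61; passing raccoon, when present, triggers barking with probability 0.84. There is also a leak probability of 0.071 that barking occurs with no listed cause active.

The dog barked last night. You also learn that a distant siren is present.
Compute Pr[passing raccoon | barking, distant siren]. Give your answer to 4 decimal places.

Pr[passing raccoon | barking, distant siren] ≈ 0.1823

Under noisy-OR, P(barking | causes) = 1 − (1−0.071)·∏(1−qᵢ) over the active causes.
Numerator (weight on configurations with passing raccoon): 0.098257 + 0.024056 = 0.122313
The normalizing constant is 0.58195*0.81*0.87 + 0.933112*0.81*0.13 + 0.83696*0.19*0.87 + 0.973914*0.19*0.13 = 0.670762
Posterior = 0.122313 / 0.670762 ≈ 0.1823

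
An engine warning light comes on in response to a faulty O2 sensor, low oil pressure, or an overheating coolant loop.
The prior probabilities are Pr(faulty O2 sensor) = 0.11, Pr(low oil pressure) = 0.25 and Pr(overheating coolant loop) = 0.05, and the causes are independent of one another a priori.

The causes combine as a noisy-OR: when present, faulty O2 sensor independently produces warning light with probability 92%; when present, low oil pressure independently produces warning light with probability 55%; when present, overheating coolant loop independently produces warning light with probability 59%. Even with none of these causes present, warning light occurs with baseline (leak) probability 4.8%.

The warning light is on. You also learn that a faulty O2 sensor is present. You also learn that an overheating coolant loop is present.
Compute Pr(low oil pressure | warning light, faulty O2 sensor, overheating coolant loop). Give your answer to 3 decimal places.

Pr(low oil pressure | warning light, faulty O2 sensor, overheating coolant loop) ≈ 0.253

Under noisy-OR, P(warning light | causes) = 1 − (1−0.048)·∏(1−qᵢ) over the active causes.
By total probability over both values of low oil pressure:
  P(warning light | faulty O2 sensor, overheating coolant loop) = 0.968774×0.75 + 0.985948×0.25
        = 0.726581 + 0.246487 = 0.973068
Keeping only the low oil pressure-present terms gives 0.246487, so
  P(low oil pressure | warning light, faulty O2 sensor, overheating coolant loop) = 0.246487 / 0.973068 ≈ 0.253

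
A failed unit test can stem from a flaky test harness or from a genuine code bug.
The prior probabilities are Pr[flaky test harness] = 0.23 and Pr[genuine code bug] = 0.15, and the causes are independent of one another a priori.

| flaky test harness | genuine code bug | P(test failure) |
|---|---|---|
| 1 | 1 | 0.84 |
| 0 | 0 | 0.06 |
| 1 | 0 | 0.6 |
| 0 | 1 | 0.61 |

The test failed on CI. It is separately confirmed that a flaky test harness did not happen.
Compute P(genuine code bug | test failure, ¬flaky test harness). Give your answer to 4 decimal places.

Weight on genuine code bug=true, given the evidence: 0.61*0.15 = 0.091500
The normalizing constant is 0.06*0.85 + 0.61*0.15 = 0.142500
P(genuine code bug | test failure, ¬flaky test harness) = 0.091500/0.142500 ≈ 0.6421

P(genuine code bug | test failure, ¬flaky test harness) ≈ 0.6421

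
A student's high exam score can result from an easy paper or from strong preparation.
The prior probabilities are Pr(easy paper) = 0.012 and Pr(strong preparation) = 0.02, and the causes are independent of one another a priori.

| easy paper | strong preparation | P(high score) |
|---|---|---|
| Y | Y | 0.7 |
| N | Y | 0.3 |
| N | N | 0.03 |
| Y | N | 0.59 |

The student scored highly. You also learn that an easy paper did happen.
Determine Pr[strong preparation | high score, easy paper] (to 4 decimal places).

P(high score | easy paper) = 0.59×0.98 + 0.7×0.02 = 0.578200 + 0.014000 = 0.592200
The strong preparation-present share is 0.7×0.02 = 0.014000.
Hence the posterior is 0.014000/0.592200 ≈ 0.0236.

Pr[strong preparation | high score, easy paper] ≈ 0.0236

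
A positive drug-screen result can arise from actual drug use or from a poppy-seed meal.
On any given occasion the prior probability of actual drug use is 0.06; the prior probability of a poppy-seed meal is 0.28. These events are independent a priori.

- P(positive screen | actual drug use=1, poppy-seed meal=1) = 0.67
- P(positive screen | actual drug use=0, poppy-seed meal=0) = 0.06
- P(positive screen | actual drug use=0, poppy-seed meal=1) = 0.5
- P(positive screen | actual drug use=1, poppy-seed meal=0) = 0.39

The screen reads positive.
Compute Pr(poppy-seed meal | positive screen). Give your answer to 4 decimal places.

For the numerator, keep only poppy-seed meal=true terms: 0.131600 + 0.011256 = 0.142856
Normalizer over all consistent configurations: 0.06×0.94×0.72 + 0.5×0.94×0.28 + 0.39×0.06×0.72 + 0.67×0.06×0.28 = 0.200312
P(poppy-seed meal | positive screen) = 0.142856/0.200312 ≈ 0.7132

Pr(poppy-seed meal | positive screen) ≈ 0.7132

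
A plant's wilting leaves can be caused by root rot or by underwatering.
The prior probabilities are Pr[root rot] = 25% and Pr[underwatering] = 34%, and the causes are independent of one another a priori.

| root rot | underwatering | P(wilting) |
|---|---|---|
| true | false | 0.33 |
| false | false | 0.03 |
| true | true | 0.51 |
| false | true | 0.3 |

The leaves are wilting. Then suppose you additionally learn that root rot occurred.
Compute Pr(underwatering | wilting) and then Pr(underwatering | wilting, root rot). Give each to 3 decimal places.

Pr(underwatering | wilting) ≈ 0.634; Pr(underwatering | wilting, root rot) ≈ 0.443

For the numerator, keep only underwatering=true terms: 0.076500 + 0.043350 = 0.119850
The normalizing constant is 0.03·0.75·0.66 + 0.3·0.75·0.34 + 0.33·0.25·0.66 + 0.51·0.25·0.34 = 0.189150
Posterior = 0.119850 / 0.189150 ≈ 0.634

Now condition on the additional information:
P(wilting | root rot) = 0.33×0.66 + 0.51×0.34 = 0.217800 + 0.173400 = 0.391200
Restricting to configurations with underwatering present: 0.51×0.34 = 0.173400.
Hence the posterior is 0.173400/0.391200 ≈ 0.443.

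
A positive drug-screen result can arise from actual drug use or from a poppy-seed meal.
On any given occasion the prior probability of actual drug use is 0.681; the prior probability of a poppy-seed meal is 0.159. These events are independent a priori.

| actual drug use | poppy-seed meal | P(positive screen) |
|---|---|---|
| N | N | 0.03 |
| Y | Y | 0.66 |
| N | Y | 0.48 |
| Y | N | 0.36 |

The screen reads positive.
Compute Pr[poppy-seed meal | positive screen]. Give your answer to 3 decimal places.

Pr[poppy-seed meal | positive screen] ≈ 0.309

P(positive screen) = 0.03*0.319*0.841 + 0.48*0.319*0.159 + 0.36*0.681*0.841 + 0.66*0.681*0.159 = 0.008048 + 0.024346 + 0.206180 + 0.071464 = 0.310038
The poppy-seed meal-present share is 0.024346 + 0.071464 = 0.095810.
P(poppy-seed meal | positive screen) = 0.095810 / 0.310038 ≈ 0.309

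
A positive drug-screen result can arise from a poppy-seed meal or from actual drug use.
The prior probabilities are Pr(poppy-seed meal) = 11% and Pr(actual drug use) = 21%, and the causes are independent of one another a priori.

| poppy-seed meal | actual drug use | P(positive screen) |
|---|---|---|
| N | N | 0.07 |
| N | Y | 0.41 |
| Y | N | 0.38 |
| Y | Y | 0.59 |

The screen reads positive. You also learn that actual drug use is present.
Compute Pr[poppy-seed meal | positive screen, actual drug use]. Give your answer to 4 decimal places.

Pr[poppy-seed meal | positive screen, actual drug use] ≈ 0.1510

Enumerate both values of poppy-seed meal and weight by the priors:
  P(positive screen | actual drug use) = 0.41*0.89 + 0.59*0.11
        = 0.364900 + 0.064900 = 0.429800
Keeping only the poppy-seed meal-present terms gives 0.064900, so
  P(poppy-seed meal | positive screen, actual drug use) = 0.064900 / 0.429800 ≈ 0.1510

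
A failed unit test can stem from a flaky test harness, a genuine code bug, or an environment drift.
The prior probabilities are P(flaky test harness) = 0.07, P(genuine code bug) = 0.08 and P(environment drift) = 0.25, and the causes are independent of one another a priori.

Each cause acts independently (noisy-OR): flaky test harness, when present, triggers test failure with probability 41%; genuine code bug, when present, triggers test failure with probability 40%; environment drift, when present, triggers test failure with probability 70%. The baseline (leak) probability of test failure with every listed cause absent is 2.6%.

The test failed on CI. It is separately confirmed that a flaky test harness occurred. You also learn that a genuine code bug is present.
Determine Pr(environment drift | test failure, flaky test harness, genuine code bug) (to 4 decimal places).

Pr(environment drift | test failure, flaky test harness, genuine code bug) ≈ 0.3132

Under noisy-OR, P(test failure | causes) = 1 − (1−0.026)·∏(1−qᵢ) over the active causes.
P(test failure | flaky test harness, genuine code bug) = 0.655204·0.75 + 0.896561·0.25 = 0.491403 + 0.224140 = 0.715543
The environment drift-present share is 0.896561·0.25 = 0.224140.
So P(environment drift | test failure, flaky test harness, genuine code bug) = 0.224140/0.715543 ≈ 0.3132.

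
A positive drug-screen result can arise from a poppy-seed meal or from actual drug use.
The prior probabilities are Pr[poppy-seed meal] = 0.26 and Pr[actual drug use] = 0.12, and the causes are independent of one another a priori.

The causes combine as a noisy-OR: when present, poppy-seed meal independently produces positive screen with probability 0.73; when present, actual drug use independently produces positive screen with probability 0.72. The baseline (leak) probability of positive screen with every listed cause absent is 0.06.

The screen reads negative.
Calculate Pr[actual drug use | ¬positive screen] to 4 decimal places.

Under noisy-OR, P(positive screen | causes) = 1 − (1−0.06)·∏(1−qᵢ) over the active causes.
Sum P(¬positive screen|·) weighted by the priors over the 4 (poppy-seed meal, actual drug use) configurations:
  P(¬positive screen) = 0.94·0.74·0.88 + 0.2632·0.74·0.12 + 0.2538·0.26·0.88 + 0.071064·0.26·0.12
        = 0.612128 + 0.023372 + 0.058069 + 0.002217 = 0.695786
The terms with actual drug use present sum to 0.025589, so
  P(actual drug use | ¬positive screen) = 0.025589 / 0.695786 ≈ 0.0368

Pr[actual drug use | ¬positive screen] ≈ 0.0368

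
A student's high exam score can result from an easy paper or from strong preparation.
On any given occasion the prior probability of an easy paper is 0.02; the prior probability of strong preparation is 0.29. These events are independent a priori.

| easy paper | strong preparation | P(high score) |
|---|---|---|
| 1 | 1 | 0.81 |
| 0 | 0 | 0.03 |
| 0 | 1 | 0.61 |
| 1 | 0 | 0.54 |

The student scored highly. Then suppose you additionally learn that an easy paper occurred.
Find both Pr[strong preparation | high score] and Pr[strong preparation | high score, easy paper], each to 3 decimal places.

Sum P(high score|·) weighted by the priors over the 4 (easy paper, strong preparation) configurations:
  P(high score) = 0.03×0.98×0.71 + 0.61×0.98×0.29 + 0.54×0.02×0.71 + 0.81×0.02×0.29
        = 0.020874 + 0.173362 + 0.007668 + 0.004698 = 0.206602
Configurations with strong preparation contribute 0.178060, so
  P(strong preparation | high score) = 0.178060 / 0.206602 ≈ 0.862

Now also conditioning on easy paper=true:
P(high score | easy paper) = 0.54×0.71 + 0.81×0.29 = 0.383400 + 0.234900 = 0.618300
Restricting to configurations with strong preparation present: 0.81×0.29 = 0.234900.
Hence the posterior is 0.234900/0.618300 ≈ 0.380.
This is intercausal reasoning (explaining away): once easy paper accounts for the high score, strong preparation becomes less likely.

Pr[strong preparation | high score] ≈ 0.862; Pr[strong preparation | high score, easy paper] ≈ 0.380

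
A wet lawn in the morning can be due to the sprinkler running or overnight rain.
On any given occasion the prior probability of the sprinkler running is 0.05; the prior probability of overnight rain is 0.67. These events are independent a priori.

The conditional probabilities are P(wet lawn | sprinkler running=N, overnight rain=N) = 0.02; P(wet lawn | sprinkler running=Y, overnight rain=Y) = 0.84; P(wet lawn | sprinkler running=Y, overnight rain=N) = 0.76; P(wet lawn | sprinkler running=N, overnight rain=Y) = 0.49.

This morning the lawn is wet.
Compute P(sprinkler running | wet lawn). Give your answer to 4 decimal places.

P(sprinkler running | wet lawn) ≈ 0.1134

Enumerate the 4 (sprinkler running, overnight rain) configurations and weight by the priors:
  P(wet lawn) = 0.02*0.95*0.33 + 0.49*0.95*0.67 + 0.76*0.05*0.33 + 0.84*0.05*0.67
        = 0.006270 + 0.311885 + 0.012540 + 0.028140 = 0.358835
The terms with sprinkler running present sum to 0.040680, so
  P(sprinkler running | wet lawn) = 0.040680 / 0.358835 ≈ 0.1134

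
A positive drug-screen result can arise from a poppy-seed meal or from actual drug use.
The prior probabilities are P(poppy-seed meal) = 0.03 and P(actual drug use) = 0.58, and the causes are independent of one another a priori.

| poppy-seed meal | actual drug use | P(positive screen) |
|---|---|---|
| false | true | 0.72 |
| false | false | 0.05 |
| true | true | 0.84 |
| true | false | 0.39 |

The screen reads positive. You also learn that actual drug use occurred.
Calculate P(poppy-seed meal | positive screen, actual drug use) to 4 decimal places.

P(positive screen | actual drug use) = 0.72*0.97 + 0.84*0.03 = 0.698400 + 0.025200 = 0.723600
Restricting to configurations with poppy-seed meal present: 0.84*0.03 = 0.025200.
P(poppy-seed meal | positive screen, actual drug use) = 0.025200 / 0.723600 ≈ 0.0348

P(poppy-seed meal | positive screen, actual drug use) ≈ 0.0348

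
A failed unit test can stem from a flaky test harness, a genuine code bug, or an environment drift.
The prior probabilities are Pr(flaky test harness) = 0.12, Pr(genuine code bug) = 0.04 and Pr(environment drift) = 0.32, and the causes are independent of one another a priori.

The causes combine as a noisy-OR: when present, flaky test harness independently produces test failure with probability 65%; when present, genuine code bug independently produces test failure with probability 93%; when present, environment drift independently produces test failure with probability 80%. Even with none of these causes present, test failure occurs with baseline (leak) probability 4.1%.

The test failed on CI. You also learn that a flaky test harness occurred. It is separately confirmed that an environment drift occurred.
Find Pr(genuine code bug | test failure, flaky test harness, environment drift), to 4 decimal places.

Under noisy-OR, P(test failure | causes) = 1 − (1−0.041)·∏(1−qᵢ) over the active causes.
By total probability over both values of genuine code bug:
  P(test failure | flaky test harness, environment drift) = 0.93287×0.96 + 0.995301×0.04
        = 0.895555 + 0.039812 = 0.935367
Configurations with genuine code bug contribute 0.039812, so
  P(genuine code bug | test failure, flaky test harness, environment drift) = 0.039812 / 0.935367 ≈ 0.0426

Pr(genuine code bug | test failure, flaky test harness, environment drift) ≈ 0.0426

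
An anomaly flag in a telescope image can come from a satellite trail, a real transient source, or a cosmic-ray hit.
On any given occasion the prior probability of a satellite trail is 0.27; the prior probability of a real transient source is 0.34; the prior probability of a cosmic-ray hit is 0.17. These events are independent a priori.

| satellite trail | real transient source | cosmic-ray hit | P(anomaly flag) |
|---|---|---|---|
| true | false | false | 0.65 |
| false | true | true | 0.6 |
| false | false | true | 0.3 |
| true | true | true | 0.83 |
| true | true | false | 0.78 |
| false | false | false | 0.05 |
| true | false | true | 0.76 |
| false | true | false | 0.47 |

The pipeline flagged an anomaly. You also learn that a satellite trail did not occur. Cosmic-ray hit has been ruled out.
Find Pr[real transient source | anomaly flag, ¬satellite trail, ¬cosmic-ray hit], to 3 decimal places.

Weight on real transient source=true, given the evidence: 0.47×0.34 = 0.159800
Normalizer over all consistent configurations: 0.05×0.66 + 0.47×0.34 = 0.192800
P(real transient source | anomaly flag, ¬satellite trail, ¬cosmic-ray hit) = 0.159800/0.192800 ≈ 0.829

Pr[real transient source | anomaly flag, ¬satellite trail, ¬cosmic-ray hit] ≈ 0.829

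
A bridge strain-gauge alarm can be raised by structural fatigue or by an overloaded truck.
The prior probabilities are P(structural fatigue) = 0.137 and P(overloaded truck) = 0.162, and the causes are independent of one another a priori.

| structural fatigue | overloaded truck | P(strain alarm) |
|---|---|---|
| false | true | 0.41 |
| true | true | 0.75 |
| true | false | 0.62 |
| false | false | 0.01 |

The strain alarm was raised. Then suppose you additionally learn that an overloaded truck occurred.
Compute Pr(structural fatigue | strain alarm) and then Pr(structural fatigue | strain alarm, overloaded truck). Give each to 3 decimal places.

Pr(structural fatigue | strain alarm) ≈ 0.576; Pr(structural fatigue | strain alarm, overloaded truck) ≈ 0.225

Weight on structural fatigue=true, given the evidence: 0.071180 + 0.016646 = 0.087826
Normalizer over all consistent configurations: 0.01*0.863*0.838 + 0.41*0.863*0.162 + 0.62*0.137*0.838 + 0.75*0.137*0.162 = 0.152378
P(structural fatigue | strain alarm) = 0.087826/0.152378 ≈ 0.576

Now condition on the additional information:
Weight on structural fatigue=true, given the evidence: 0.75·0.137 = 0.102750
The normalizing constant is 0.41·0.863 + 0.75·0.137 = 0.456580
P(structural fatigue | strain alarm, overloaded truck) = 0.102750/0.456580 ≈ 0.225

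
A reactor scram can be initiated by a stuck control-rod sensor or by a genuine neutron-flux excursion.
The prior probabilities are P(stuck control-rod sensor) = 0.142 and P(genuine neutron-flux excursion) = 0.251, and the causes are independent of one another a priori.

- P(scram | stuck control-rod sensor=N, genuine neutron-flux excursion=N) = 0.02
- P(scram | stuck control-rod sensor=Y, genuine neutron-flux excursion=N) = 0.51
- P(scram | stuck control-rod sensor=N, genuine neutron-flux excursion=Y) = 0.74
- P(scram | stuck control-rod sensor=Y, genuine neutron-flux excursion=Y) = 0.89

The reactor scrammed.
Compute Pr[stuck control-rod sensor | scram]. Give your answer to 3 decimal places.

Pr[stuck control-rod sensor | scram] ≈ 0.333

Weight on stuck control-rod sensor=true, given the evidence: 0.054243 + 0.031721 = 0.085964
Normalizer over all consistent configurations: 0.02×0.858×0.749 + 0.74×0.858×0.251 + 0.51×0.142×0.749 + 0.89×0.142×0.251 = 0.258182
P(stuck control-rod sensor | scram) = 0.085964/0.258182 ≈ 0.333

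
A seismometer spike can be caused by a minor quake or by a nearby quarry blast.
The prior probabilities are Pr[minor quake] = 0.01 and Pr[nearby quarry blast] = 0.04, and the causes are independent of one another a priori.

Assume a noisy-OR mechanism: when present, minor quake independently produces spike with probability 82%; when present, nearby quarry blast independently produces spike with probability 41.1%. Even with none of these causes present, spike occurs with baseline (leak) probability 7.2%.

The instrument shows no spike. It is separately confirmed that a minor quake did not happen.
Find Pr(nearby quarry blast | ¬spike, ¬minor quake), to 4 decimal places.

Pr(nearby quarry blast | ¬spike, ¬minor quake) ≈ 0.0240

Under noisy-OR, P(spike | causes) = 1 − (1−0.072)·∏(1−qᵢ) over the active causes.
For the numerator, keep only nearby quarry blast=true terms: 0.546592*0.04 = 0.021864
Normalizer over all consistent configurations: 0.928*0.96 + 0.546592*0.04 = 0.912744
Posterior = 0.021864 / 0.912744 ≈ 0.0240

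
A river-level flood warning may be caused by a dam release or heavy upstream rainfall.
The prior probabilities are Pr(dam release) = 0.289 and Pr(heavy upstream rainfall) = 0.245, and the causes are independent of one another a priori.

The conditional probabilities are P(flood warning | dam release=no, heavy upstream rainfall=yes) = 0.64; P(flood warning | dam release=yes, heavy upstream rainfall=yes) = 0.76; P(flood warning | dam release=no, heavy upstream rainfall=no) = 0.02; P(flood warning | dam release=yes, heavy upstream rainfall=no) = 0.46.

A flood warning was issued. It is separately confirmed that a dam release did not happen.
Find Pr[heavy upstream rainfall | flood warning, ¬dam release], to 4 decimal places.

P(flood warning | ¬dam release) = 0.02×0.755 + 0.64×0.245 = 0.015100 + 0.156800 = 0.171900
Restricting to configurations with heavy upstream rainfall present: 0.64×0.245 = 0.156800.
Hence the posterior is 0.156800/0.171900 ≈ 0.9122.

Pr[heavy upstream rainfall | flood warning, ¬dam release] ≈ 0.9122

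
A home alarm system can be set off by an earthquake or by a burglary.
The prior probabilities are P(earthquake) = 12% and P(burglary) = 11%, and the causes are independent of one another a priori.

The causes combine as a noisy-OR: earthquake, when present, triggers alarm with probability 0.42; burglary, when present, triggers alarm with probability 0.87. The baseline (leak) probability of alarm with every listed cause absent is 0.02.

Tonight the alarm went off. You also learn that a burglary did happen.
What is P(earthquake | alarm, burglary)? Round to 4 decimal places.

Under noisy-OR, P(alarm | causes) = 1 − (1−0.02)·∏(1−qᵢ) over the active causes.
P(alarm | burglary) = 0.8726×0.88 + 0.926108×0.12 = 0.767888 + 0.111133 = 0.879021
The earthquake-present share is 0.926108×0.12 = 0.111133.
So P(earthquake | alarm, burglary) = 0.111133/0.879021 ≈ 0.1264.

P(earthquake | alarm, burglary) ≈ 0.1264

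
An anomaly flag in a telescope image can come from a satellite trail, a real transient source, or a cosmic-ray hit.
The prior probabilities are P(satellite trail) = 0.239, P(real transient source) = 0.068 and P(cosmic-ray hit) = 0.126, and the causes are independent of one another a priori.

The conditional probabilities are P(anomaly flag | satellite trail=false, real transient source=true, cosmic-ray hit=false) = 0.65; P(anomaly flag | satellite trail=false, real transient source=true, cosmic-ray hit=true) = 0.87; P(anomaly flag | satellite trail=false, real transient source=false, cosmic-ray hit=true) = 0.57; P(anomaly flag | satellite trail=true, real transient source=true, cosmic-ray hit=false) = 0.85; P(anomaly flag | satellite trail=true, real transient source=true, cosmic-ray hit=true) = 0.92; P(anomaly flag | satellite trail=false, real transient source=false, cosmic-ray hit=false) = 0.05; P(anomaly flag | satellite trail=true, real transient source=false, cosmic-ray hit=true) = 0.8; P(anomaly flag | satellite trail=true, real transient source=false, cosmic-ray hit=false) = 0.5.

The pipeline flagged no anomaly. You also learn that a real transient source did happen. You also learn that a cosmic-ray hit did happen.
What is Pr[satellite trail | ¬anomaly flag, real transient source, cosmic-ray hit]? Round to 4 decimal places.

Pr[satellite trail | ¬anomaly flag, real transient source, cosmic-ray hit] ≈ 0.1620

Numerator (weight on configurations with satellite trail): 0.08×0.239 = 0.019120
Denominator P(¬anomaly flag | real transient source, cosmic-ray hit): 0.13×0.761 + 0.08×0.239 = 0.118050
P(satellite trail | ¬anomaly flag, real transient source, cosmic-ray hit) = 0.019120/0.118050 ≈ 0.1620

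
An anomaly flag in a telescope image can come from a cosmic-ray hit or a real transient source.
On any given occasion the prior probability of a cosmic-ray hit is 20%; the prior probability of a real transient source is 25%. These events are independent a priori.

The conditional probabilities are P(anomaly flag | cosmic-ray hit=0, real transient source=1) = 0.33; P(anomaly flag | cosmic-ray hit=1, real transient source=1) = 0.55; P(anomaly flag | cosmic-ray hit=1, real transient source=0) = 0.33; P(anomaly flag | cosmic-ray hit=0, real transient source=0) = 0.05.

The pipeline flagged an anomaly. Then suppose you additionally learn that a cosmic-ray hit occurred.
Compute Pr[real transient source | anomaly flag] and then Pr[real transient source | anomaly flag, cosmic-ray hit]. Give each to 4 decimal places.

Pr[real transient source | anomaly flag] ≈ 0.5405; Pr[real transient source | anomaly flag, cosmic-ray hit] ≈ 0.3571

Enumerate the 4 (cosmic-ray hit, real transient source) configurations and weight by the priors:
  P(anomaly flag) = 0.05·0.8·0.75 + 0.33·0.8·0.25 + 0.33·0.2·0.75 + 0.55·0.2·0.25
        = 0.030000 + 0.066000 + 0.049500 + 0.027500 = 0.173000
The terms with real transient source present sum to 0.093500, so
  P(real transient source | anomaly flag) = 0.093500 / 0.173000 ≈ 0.5405

With the extra evidence:
Numerator (weight on configurations with real transient source): 0.55·0.25 = 0.137500
Denominator P(anomaly flag | cosmic-ray hit): 0.33·0.75 + 0.55·0.25 = 0.385000
Posterior = 0.137500 / 0.385000 ≈ 0.3571
This is intercausal reasoning (explaining away): once cosmic-ray hit accounts for the anomaly flag, real transient source becomes less likely.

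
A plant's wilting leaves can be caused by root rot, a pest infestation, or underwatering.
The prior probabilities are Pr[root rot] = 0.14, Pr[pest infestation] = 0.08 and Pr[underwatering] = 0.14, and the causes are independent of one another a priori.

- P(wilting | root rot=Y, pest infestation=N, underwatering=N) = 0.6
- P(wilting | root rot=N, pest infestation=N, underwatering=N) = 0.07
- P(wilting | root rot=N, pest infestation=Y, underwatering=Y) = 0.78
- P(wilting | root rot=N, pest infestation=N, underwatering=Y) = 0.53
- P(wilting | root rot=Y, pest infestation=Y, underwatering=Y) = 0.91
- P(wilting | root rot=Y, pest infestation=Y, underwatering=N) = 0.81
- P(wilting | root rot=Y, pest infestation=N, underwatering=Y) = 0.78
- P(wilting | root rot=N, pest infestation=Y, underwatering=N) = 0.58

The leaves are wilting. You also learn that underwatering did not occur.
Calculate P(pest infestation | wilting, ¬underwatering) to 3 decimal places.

P(pest infestation | wilting, ¬underwatering) ≈ 0.270

P(wilting | ¬underwatering) = 0.07·0.86·0.92 + 0.58·0.86·0.08 + 0.6·0.14·0.92 + 0.81·0.14·0.08 = 0.055384 + 0.039904 + 0.077280 + 0.009072 = 0.181640
The pest infestation-present share is 0.039904 + 0.009072 = 0.048976.
So P(pest infestation | wilting, ¬underwatering) = 0.048976/0.181640 ≈ 0.270.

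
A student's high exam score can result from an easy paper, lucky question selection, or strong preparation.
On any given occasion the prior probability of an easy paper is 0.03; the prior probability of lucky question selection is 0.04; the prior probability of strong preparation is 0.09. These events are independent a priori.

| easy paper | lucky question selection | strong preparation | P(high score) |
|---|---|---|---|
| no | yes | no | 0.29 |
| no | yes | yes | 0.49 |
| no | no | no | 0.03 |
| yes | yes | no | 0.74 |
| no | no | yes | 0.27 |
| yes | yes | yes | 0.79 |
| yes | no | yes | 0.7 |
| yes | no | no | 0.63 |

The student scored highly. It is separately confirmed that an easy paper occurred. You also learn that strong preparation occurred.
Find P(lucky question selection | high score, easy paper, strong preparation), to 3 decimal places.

P(lucky question selection | high score, easy paper, strong preparation) ≈ 0.045

P(high score | easy paper, strong preparation) = 0.7*0.96 + 0.79*0.04 = 0.672000 + 0.031600 = 0.703600
Of this, 0.031600 comes from 0.79*0.04 (the lucky question selection=true cases).
Hence the posterior is 0.031600/0.703600 ≈ 0.045.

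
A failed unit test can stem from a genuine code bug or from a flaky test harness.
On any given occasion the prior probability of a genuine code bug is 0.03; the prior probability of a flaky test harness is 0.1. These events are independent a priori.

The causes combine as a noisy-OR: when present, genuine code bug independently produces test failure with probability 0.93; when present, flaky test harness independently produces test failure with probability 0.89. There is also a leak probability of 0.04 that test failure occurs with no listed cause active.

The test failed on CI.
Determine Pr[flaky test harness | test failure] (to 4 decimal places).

Pr[flaky test harness | test failure] ≈ 0.5989

Under noisy-OR, P(test failure | causes) = 1 − (1−0.04)·∏(1−qᵢ) over the active causes.
P(test failure) = 0.04*0.97*0.9 + 0.8944*0.97*0.1 + 0.9328*0.03*0.9 + 0.992608*0.03*0.1 = 0.034920 + 0.086757 + 0.025186 + 0.002978 = 0.149841
Of this, 0.089735 comes from 0.086757 + 0.002978 (the flaky test harness=true cases).
P(flaky test harness | test failure) = 0.089735 / 0.149841 ≈ 0.5989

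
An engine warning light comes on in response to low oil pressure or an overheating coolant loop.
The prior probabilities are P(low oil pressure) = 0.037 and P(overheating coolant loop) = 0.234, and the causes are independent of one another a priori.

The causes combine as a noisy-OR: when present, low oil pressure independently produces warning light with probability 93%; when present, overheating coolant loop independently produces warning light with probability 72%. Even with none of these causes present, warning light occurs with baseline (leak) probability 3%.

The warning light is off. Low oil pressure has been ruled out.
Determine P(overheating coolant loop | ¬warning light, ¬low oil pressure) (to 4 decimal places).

P(overheating coolant loop | ¬warning light, ¬low oil pressure) ≈ 0.0788

Under noisy-OR, P(warning light | causes) = 1 − (1−0.03)·∏(1−qᵢ) over the active causes.
P(¬warning light | ¬low oil pressure) = 0.97·0.766 + 0.2716·0.234 = 0.743020 + 0.063554 = 0.806574
The overheating coolant loop-present share is 0.2716·0.234 = 0.063554.
P(overheating coolant loop | ¬warning light, ¬low oil pressure) = 0.063554 / 0.806574 ≈ 0.0788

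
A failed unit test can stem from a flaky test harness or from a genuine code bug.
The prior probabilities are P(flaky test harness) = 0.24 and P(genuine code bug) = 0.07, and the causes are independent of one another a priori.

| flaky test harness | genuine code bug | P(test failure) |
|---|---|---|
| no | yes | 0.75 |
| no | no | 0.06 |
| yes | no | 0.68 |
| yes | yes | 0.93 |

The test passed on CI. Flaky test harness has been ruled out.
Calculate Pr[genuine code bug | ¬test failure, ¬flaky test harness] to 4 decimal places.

Pr[genuine code bug | ¬test failure, ¬flaky test harness] ≈ 0.0196

For the numerator, keep only genuine code bug=true terms: 0.25·0.07 = 0.017500
The normalizing constant is 0.94·0.93 + 0.25·0.07 = 0.891700
Posterior = 0.017500 / 0.891700 ≈ 0.0196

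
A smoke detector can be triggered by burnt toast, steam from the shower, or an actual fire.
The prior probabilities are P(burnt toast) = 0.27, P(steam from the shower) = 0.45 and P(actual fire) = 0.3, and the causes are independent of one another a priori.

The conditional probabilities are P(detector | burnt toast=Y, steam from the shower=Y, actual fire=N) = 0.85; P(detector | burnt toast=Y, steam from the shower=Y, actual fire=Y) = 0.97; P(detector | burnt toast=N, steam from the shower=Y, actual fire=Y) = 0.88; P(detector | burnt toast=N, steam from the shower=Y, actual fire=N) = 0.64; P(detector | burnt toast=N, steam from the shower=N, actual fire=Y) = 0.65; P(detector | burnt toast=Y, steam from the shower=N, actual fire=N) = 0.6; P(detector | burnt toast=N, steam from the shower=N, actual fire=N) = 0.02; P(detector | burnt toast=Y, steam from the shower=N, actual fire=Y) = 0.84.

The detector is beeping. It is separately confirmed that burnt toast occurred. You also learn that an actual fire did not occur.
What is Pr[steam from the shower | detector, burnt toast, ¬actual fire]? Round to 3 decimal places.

P(detector | burnt toast, ¬actual fire) = 0.6*0.55 + 0.85*0.45 = 0.330000 + 0.382500 = 0.712500
Of this, 0.382500 comes from 0.85*0.45 (the steam from the shower=true cases).
So P(steam from the shower | detector, burnt toast, ¬actual fire) = 0.382500/0.712500 ≈ 0.537.

Pr[steam from the shower | detector, burnt toast, ¬actual fire] ≈ 0.537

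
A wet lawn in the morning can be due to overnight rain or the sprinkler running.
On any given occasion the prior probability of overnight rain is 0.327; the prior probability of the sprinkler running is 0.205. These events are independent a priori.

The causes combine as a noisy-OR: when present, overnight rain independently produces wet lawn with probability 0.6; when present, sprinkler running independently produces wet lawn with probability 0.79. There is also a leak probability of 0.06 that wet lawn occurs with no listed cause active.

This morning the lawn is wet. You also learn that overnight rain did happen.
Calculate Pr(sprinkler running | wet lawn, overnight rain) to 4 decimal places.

Pr(sprinkler running | wet lawn, overnight rain) ≈ 0.2757

Under noisy-OR, P(wet lawn | causes) = 1 − (1−0.06)·∏(1−qᵢ) over the active causes.
Weight on sprinkler running=true, given the evidence: 0.92104*0.205 = 0.188813
Normalizer over all consistent configurations: 0.624*0.795 + 0.92104*0.205 = 0.684893
P(sprinkler running | wet lawn, overnight rain) = 0.188813/0.684893 ≈ 0.2757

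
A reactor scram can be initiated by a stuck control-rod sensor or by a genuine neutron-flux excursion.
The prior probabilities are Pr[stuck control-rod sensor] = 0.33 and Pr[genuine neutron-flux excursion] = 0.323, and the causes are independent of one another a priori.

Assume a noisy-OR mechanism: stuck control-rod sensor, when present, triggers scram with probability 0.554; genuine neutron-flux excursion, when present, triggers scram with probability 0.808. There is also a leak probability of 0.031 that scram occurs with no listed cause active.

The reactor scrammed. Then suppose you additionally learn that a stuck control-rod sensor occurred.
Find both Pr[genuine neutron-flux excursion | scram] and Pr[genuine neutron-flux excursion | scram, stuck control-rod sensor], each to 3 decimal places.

Under noisy-OR, P(scram | causes) = 1 − (1−0.031)·∏(1−qᵢ) over the active causes.
By total probability over the 4 (stuck control-rod sensor, genuine neutron-flux excursion) configurations:
  P(scram) = 0.031·0.67·0.677 + 0.813952·0.67·0.323 + 0.567826·0.33·0.677 + 0.917023·0.33·0.323
        = 0.014061 + 0.176147 + 0.126858 + 0.097745 = 0.414811
Configurations with genuine neutron-flux excursion contribute 0.273892, so
  P(genuine neutron-flux excursion | scram) = 0.273892 / 0.414811 ≈ 0.660

Now also conditioning on stuck control-rod sensor=true:
P(scram | stuck control-rod sensor) = 0.567826×0.677 + 0.917023×0.323 = 0.384418 + 0.296198 = 0.680616
Restricting to configurations with genuine neutron-flux excursion present: 0.917023×0.323 = 0.296198.
So P(genuine neutron-flux excursion | scram, stuck control-rod sensor) = 0.296198/0.680616 ≈ 0.435.
Conditioning on stuck control-rod sensor lowers the posterior on genuine neutron-flux excursion: the classic explaining-away effect in a common-effect structure.

Pr[genuine neutron-flux excursion | scram] ≈ 0.660; Pr[genuine neutron-flux excursion | scram, stuck control-rod sensor] ≈ 0.435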